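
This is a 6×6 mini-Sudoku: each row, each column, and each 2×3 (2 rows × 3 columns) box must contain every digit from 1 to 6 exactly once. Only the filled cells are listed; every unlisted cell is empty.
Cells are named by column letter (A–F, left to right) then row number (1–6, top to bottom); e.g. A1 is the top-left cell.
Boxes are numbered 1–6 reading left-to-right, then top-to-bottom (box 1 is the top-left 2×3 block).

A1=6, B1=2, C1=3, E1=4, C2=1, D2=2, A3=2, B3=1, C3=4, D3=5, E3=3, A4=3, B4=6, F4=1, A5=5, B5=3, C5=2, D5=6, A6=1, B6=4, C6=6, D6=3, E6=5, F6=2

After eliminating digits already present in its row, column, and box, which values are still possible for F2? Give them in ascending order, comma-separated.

Row 2 already contains {1, 2}.
Column F already contains {1, 2}.
Its 2×3 block (box 2) already contains {2, 4}.
Removing those from 1–6 leaves {3, 5, 6} as the candidates for F2.

3,5,6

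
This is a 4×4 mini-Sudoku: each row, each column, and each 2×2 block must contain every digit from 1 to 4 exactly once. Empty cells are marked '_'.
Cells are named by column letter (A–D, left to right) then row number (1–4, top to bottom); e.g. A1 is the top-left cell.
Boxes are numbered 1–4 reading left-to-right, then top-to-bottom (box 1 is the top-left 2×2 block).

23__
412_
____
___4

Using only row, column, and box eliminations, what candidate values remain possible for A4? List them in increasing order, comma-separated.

1,3

Row 4 already contains {4}.
Column A already contains {2, 4}.
Its 2×2 block (box 3) already contains {}.
Removing those from 1–4 leaves {1, 3} as the candidates for A4.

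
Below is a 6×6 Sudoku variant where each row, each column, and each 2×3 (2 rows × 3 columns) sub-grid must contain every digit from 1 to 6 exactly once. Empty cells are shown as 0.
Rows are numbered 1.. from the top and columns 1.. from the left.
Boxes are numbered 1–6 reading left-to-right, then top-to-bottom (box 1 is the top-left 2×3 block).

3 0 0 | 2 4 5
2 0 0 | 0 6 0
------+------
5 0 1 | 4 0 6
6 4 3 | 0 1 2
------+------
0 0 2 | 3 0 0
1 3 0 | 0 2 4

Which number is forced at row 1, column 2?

Cell row 1, column 2 itself could take any of {1, 6} by direct elimination.
Consider where 1 can go in row 1.
row 1, column 3 is out (column 3 already has a 1).
So the only cell in row 1 that can hold 1 is row 1, column 2.
Therefore row 1, column 2 = 1.

1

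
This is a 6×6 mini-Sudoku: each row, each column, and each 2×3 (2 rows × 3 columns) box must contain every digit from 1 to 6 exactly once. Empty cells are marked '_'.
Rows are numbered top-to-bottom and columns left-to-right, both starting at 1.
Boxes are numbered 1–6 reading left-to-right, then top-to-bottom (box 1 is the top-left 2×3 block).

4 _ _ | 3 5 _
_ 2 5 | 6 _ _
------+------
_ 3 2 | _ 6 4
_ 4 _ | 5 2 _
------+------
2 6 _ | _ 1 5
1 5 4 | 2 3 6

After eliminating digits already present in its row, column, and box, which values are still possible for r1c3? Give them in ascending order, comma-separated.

1,6

Row 1 already contains {3, 4, 5}.
Column 3 already contains {2, 4, 5}.
Its 2×3 block (box 1) already contains {2, 4, 5}.
Removing those from 1–6 leaves {1, 6} as the candidates for r1c3.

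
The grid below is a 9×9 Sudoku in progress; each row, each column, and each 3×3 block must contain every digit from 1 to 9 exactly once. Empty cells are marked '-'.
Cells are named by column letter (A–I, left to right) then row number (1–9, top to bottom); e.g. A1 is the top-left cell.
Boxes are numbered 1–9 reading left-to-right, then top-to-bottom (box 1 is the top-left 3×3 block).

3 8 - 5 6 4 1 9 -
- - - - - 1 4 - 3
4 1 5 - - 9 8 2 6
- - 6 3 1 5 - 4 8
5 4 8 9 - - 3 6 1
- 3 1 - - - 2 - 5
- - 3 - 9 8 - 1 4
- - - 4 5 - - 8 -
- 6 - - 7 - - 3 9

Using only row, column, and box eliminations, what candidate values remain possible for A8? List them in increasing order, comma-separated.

Row 8 already contains {4, 5, 8}.
Column A already contains {3, 4, 5}.
Its 3×3 block (box 7) already contains {3, 6}.
Removing those from 1–9 leaves {1, 2, 7, 9} as the candidates for A8.

1,2,7,9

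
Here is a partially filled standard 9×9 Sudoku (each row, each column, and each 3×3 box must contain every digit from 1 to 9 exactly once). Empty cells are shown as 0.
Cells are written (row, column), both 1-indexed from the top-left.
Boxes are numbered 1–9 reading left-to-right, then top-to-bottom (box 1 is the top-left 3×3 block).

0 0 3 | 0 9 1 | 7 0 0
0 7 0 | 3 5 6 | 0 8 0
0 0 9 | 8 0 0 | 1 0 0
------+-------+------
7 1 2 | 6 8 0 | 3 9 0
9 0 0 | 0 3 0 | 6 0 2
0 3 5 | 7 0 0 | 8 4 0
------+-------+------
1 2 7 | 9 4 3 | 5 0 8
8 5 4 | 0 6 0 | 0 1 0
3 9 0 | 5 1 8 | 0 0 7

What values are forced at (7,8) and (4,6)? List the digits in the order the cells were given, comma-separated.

For (7,8):
  Row 7 already contains {1, 2, 3, 4, 5, 7, 8, 9}.
  Column 8 already contains {1, 4, 8, 9}.
  Its 3×3 block (box 9) already contains {1, 5, 7, 8}.
  The only value from 1–9 not eliminated is 6, so (7,8) = 6.
For (4,6):
  Consider where 4 can go in row 4.
  (4,9) is out (box 6 already has a 4).
  So the only cell in row 4 that can hold 4 is (4,6).
  So (4,6) = 4.

6,4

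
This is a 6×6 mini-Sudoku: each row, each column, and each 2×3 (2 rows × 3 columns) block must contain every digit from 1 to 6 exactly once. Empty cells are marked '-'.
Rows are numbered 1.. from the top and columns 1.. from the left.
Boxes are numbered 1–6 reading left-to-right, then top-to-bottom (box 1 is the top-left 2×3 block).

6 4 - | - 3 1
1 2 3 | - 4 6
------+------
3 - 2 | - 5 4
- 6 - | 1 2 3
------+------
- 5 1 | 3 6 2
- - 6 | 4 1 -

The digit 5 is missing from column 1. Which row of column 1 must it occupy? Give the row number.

Consider where 5 can go in column 1.
row 5, column 1 is out (row 5 already has a 5).
row 6, column 1 is out (box 5 already has a 5).
So the only cell in column 1 that can hold 5 is row 4, column 1.
That is row 4.

4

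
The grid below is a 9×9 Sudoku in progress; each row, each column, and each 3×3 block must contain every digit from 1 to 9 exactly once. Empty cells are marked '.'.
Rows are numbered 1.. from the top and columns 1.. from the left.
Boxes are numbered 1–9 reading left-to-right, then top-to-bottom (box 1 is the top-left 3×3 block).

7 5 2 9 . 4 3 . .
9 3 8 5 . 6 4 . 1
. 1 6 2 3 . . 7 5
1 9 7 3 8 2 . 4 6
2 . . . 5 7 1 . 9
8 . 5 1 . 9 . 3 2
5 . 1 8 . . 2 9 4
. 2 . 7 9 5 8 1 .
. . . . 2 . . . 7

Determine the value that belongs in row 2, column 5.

Row 2 already contains {1, 3, 4, 5, 6, 8, 9}.
Column 5 already contains {2, 3, 5, 8, 9}.
Its 3×3 block (box 2) already contains {2, 3, 4, 5, 6, 9}.
The only value from 1–9 not eliminated is 7, so row 2, column 5 = 7.

7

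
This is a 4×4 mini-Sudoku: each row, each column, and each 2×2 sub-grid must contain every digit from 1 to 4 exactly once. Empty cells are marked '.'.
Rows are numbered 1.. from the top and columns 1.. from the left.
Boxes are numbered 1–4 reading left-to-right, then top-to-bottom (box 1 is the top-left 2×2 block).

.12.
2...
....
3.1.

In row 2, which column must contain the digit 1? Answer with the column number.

4

Consider where 1 can go in row 2.
row 2, column 2 is out (column 2 already has a 1).
row 2, column 3 is out (column 3 already has a 1).
So the only cell in row 2 that can hold 1 is row 2, column 4.
That is column 4.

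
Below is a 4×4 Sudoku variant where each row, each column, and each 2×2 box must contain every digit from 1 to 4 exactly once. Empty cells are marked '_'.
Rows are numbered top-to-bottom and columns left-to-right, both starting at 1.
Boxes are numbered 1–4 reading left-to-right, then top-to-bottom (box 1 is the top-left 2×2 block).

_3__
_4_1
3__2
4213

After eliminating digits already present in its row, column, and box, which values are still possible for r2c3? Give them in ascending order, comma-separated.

Row 2 already contains {1, 4}.
Column 3 already contains {1}.
Its 2×2 block (box 2) already contains {1}.
Removing those from 1–4 leaves {2, 3} as the candidates for r2c3.

2,3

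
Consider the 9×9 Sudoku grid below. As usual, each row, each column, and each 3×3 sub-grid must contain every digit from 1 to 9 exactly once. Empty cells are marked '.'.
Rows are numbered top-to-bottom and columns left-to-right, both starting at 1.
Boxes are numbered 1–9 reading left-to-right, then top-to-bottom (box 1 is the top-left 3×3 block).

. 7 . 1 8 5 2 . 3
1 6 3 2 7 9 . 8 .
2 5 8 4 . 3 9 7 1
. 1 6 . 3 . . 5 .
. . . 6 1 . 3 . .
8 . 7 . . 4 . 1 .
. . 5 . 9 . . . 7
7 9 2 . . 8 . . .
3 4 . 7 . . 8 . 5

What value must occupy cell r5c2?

Row 5 already contains {1, 3, 6}.
Column 2 already contains {1, 4, 5, 6, 7, 9}.
Its 3×3 block (box 4) already contains {1, 6, 7, 8}.
The only value from 1–9 not eliminated is 2, so r5c2 = 2.

2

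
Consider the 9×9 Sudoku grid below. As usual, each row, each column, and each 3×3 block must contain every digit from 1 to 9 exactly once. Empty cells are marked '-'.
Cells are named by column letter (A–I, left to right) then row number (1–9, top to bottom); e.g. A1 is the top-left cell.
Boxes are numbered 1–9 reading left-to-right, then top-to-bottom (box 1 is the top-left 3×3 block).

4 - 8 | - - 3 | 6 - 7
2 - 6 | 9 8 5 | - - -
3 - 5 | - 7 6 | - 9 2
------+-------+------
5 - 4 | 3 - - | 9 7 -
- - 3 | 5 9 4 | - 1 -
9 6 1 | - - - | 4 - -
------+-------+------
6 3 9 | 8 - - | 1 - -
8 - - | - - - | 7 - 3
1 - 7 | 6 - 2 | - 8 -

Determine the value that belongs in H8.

6

Cell H8 itself could take any of {2, 4, 5, 6} by direct elimination.
Consider where 6 can go in column H.
H1 is out (row 1 already has a 6).
H2 is out (row 2 already has a 6).
H6 is out (row 6 already has a 6).
H7 is out (row 7 already has a 6).
So the only cell in column H that can hold 6 is H8.
Therefore H8 = 6.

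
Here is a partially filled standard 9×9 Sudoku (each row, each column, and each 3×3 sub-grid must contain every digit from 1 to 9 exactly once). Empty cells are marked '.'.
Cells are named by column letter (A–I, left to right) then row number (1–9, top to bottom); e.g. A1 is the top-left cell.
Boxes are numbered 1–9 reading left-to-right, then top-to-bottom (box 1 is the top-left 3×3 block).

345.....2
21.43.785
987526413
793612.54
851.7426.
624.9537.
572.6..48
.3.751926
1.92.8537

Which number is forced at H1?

Row 1 already contains {2, 3, 4, 5}.
Column H already contains {1, 2, 3, 4, 5, 6, 7, 8}.
Its 3×3 block (box 3) already contains {1, 2, 3, 4, 5, 7, 8}.
The only value from 1–9 not eliminated is 9, so H1 = 9.

9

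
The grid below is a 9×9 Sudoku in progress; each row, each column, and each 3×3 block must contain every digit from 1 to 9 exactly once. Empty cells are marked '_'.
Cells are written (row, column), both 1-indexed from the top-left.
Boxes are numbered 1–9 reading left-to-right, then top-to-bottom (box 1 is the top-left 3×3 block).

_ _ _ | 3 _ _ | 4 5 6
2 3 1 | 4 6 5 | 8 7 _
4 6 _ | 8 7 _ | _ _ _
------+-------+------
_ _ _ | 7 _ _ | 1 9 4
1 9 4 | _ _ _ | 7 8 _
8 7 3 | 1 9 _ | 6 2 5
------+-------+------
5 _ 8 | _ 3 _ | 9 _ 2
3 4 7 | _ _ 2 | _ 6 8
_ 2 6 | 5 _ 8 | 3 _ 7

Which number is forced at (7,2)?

1

Row 7 already contains {2, 3, 5, 8, 9}.
Column 2 already contains {2, 3, 4, 6, 7, 9}.
Its 3×3 block (box 7) already contains {2, 3, 4, 5, 6, 7, 8}.
The only value from 1–9 not eliminated is 1, so (7,2) = 1.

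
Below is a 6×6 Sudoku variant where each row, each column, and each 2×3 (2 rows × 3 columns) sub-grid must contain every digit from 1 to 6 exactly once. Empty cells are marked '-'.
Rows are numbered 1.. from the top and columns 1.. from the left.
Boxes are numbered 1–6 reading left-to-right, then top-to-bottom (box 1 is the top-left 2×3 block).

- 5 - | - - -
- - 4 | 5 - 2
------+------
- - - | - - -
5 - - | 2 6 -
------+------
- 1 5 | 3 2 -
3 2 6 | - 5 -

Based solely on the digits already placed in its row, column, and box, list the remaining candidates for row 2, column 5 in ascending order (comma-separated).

Row 2 already contains {2, 4, 5}.
Column 5 already contains {2, 5, 6}.
Its 2×3 block (box 2) already contains {2, 5}.
Removing those from 1–6 leaves {1, 3} as the candidates for row 2, column 5.

1,3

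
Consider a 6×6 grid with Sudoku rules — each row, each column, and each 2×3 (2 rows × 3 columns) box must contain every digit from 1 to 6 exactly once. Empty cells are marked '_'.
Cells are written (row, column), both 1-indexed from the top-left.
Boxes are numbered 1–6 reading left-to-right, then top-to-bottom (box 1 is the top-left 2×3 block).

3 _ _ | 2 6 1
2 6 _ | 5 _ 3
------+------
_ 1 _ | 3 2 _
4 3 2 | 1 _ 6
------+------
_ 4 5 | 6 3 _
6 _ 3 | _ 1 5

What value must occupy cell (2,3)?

Cell (2,3) itself could take any of {1, 4} by direct elimination.
Consider where 1 can go in row 2.
(2,5) is out (column 5 already has a 1).
So the only cell in row 2 that can hold 1 is (2,3).
Therefore (2,3) = 1.

1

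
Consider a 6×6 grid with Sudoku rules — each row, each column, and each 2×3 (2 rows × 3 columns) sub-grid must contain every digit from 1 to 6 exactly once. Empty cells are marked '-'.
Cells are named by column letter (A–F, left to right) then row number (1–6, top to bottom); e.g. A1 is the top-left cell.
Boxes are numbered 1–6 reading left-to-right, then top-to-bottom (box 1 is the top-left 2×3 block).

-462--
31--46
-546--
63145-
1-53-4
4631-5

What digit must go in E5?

Cell E5 itself could take any of {2, 6} by direct elimination.
Consider where 6 can go in row 5.
B5 is out (column B already has a 6).
So the only cell in row 5 that can hold 6 is E5.
Therefore E5 = 6.

6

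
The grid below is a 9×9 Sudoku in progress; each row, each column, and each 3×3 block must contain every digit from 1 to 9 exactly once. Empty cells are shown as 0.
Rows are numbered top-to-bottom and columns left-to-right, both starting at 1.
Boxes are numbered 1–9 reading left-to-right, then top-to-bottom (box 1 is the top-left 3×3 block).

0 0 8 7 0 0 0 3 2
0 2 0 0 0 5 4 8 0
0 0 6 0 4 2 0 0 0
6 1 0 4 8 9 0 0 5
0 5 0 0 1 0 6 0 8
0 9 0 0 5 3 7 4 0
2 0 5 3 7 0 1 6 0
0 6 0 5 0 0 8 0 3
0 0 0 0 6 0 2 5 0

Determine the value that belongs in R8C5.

2

Cell R8C5 itself could take any of {2, 9} by direct elimination.
Consider where 2 can go in row 8.
R8C1 is out (column 1 already has a 2).
R8C3 is out (box 7 already has a 2).
R8C6 is out (column 6 already has a 2).
R8C8 is out (box 9 already has a 2).
So the only cell in row 8 that can hold 2 is R8C5.
Therefore R8C5 = 2.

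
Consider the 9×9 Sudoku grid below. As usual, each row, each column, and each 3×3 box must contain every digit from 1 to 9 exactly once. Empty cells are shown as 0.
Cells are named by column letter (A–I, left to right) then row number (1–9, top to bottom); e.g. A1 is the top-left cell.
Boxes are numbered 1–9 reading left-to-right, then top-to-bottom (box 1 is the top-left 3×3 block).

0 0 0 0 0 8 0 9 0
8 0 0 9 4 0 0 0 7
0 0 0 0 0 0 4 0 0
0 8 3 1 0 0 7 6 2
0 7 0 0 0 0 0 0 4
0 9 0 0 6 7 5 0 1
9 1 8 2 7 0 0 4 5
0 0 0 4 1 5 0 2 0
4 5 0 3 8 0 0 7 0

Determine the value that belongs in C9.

Cell C9 itself could take any of {2, 6} by direct elimination.
Consider where 2 can go in row 9.
F9 is out (box 8 already has a 2).
G9 is out (box 9 already has a 2).
I9 is out (column I already has a 2).
So the only cell in row 9 that can hold 2 is C9.
Therefore C9 = 2.

2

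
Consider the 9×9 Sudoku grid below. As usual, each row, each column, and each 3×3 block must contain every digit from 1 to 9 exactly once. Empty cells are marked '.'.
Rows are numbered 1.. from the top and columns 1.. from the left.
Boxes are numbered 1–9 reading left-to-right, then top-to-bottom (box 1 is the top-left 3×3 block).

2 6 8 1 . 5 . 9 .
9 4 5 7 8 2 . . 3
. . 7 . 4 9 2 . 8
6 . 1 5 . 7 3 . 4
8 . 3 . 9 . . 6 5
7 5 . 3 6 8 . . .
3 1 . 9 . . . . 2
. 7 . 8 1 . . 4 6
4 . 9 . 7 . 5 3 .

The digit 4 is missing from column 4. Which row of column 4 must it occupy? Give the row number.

Consider where 4 can go in column 4.
row 3, column 4 is out (row 3 already has a 4).
row 9, column 4 is out (row 9 already has a 4).
So the only cell in column 4 that can hold 4 is row 5, column 4.
That is row 5.

5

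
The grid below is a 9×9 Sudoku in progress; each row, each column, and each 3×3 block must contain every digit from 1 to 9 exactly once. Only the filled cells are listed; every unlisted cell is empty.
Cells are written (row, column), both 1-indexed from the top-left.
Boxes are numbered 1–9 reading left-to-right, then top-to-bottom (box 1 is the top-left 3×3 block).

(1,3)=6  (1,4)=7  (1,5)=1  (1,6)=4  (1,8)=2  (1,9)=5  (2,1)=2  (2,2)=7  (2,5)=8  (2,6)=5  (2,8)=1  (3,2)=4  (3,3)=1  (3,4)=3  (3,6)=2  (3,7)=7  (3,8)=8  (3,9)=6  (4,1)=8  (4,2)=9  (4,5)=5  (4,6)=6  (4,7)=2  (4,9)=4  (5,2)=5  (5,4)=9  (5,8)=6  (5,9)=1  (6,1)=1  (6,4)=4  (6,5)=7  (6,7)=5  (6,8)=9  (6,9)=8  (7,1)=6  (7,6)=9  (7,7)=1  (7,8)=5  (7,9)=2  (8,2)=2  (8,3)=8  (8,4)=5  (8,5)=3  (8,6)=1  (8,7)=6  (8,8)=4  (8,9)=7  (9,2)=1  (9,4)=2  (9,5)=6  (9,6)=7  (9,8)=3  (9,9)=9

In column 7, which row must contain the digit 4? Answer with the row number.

2

Consider where 4 can go in column 7.
(1,7) is out (row 1 already has a 4).
(5,7) is out (box 6 already has a 4).
(9,7) is out (box 9 already has a 4).
So the only cell in column 7 that can hold 4 is (2,7).
That is row 2.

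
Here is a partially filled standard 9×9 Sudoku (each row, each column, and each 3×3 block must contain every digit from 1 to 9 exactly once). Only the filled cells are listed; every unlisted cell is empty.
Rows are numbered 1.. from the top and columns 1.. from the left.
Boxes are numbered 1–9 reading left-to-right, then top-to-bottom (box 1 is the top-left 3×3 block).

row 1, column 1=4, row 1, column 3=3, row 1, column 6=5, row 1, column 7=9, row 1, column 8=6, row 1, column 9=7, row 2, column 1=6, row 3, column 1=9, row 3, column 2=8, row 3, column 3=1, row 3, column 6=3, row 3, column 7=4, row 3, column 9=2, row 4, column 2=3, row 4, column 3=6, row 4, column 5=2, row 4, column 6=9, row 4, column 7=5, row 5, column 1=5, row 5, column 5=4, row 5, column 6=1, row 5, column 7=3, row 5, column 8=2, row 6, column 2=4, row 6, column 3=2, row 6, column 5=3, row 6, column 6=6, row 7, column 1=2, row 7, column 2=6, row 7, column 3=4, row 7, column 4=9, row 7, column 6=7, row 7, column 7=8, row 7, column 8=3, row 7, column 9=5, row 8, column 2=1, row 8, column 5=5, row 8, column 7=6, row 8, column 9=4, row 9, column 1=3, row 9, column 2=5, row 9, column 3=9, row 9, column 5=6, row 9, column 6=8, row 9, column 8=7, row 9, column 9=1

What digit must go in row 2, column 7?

1

Row 2 already contains {6}.
Column 7 already contains {3, 4, 5, 6, 8, 9}.
Its 3×3 block (box 3) already contains {2, 4, 6, 7, 9}.
The only value from 1–9 not eliminated is 1, so row 2, column 7 = 1.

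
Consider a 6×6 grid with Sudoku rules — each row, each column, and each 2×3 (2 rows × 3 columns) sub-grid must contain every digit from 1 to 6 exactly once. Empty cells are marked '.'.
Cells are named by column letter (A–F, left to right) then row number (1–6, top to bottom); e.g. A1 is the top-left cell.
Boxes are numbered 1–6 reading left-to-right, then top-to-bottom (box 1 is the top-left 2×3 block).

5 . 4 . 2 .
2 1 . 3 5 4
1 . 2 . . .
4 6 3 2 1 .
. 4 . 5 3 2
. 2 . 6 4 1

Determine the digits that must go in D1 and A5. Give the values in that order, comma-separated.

For D1:
  Row 1 already contains {2, 4, 5}.
  Column D already contains {2, 3, 5, 6}.
  Its 2×3 block (box 2) already contains {2, 3, 4, 5}.
  The only value from 1–6 not eliminated is 1, so D1 = 1.
For A5:
  Row 5 already contains {2, 3, 4, 5}.
  Column A already contains {1, 2, 4, 5}.
  Its 2×3 block (box 5) already contains {2, 4}.
  The only value from 1–6 not eliminated is 6, so A5 = 6.

1,6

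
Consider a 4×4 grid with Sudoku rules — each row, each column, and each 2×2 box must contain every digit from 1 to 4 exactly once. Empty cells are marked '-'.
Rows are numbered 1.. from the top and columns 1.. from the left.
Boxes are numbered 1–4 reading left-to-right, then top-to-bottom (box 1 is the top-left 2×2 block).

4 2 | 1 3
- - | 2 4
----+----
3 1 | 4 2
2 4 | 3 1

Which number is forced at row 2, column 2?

3

Row 2 already contains {2, 4}.
Column 2 already contains {1, 2, 4}.
Its 2×2 block (box 1) already contains {2, 4}.
The only value from 1–4 not eliminated is 3, so row 2, column 2 = 3.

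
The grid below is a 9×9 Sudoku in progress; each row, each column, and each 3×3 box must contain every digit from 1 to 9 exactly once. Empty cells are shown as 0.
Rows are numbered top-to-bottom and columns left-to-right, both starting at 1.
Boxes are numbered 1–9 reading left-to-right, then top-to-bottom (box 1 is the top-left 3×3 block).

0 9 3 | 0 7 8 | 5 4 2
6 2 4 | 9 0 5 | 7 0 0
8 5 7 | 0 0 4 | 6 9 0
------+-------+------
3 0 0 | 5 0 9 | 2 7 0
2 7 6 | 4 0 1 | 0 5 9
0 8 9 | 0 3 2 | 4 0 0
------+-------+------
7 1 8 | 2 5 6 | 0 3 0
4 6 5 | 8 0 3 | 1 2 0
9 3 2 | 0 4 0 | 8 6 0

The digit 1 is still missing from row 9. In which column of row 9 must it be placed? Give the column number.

Consider where 1 can go in row 9.
R9C6 is out (column 6 already has a 1).
R9C9 is out (box 9 already has a 1).
So the only cell in row 9 that can hold 1 is R9C4.
That is column 4.

4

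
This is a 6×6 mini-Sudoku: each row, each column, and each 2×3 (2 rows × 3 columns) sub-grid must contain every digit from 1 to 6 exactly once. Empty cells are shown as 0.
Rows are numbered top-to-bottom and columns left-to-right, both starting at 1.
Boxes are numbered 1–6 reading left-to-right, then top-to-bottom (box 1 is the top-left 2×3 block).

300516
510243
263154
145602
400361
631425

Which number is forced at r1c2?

2

Row 1 already contains {1, 3, 5, 6}.
Column 2 already contains {1, 3, 4, 6}.
Its 2×3 block (box 1) already contains {1, 3, 5}.
The only value from 1–6 not eliminated is 2, so r1c2 = 2.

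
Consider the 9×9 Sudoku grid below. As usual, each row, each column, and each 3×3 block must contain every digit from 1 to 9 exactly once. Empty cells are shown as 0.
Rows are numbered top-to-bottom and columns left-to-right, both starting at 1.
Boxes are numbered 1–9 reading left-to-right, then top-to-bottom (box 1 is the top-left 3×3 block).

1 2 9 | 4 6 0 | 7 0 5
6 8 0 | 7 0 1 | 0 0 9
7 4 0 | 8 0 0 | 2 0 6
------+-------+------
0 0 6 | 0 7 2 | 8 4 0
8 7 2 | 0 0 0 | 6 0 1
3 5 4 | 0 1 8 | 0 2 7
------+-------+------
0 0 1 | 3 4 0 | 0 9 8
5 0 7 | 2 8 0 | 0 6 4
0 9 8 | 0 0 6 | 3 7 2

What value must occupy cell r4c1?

Row 4 already contains {2, 4, 6, 7, 8}.
Column 1 already contains {1, 3, 5, 6, 7, 8}.
Its 3×3 block (box 4) already contains {2, 3, 4, 5, 6, 7, 8}.
The only value from 1–9 not eliminated is 9, so r4c1 = 9.

9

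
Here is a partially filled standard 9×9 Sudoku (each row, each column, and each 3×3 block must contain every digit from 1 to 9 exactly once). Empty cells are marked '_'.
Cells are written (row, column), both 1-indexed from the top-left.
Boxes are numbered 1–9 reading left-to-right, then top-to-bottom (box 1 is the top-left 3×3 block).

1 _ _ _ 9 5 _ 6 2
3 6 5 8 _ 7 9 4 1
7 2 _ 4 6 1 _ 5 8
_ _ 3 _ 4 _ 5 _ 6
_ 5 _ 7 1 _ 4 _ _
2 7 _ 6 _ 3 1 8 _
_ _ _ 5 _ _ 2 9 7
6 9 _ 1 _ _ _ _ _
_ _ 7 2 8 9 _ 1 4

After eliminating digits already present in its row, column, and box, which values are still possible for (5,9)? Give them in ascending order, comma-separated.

Row 5 already contains {1, 4, 5, 7}.
Column 9 already contains {1, 2, 4, 6, 7, 8}.
Its 3×3 block (box 6) already contains {1, 4, 5, 6, 8}.
Removing those from 1–9 leaves {3, 9} as the candidates for (5,9).

3,9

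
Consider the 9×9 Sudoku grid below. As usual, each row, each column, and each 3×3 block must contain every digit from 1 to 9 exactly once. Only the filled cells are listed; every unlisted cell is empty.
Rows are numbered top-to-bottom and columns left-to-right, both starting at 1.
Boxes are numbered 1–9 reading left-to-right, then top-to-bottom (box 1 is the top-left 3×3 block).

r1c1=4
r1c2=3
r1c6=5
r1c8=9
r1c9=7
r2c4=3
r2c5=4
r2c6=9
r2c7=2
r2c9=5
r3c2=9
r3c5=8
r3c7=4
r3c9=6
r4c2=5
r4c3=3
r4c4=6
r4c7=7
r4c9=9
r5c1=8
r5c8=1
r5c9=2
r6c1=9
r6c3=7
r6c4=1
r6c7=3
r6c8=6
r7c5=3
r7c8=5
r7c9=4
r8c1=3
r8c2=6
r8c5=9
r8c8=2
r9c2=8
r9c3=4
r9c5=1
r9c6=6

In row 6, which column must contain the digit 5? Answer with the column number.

Consider where 5 can go in row 6.
r6c2 is out (column 2 already has a 5).
r6c6 is out (column 6 already has a 5).
r6c9 is out (column 9 already has a 5).
So the only cell in row 6 that can hold 5 is r6c5.
That is column 5.

5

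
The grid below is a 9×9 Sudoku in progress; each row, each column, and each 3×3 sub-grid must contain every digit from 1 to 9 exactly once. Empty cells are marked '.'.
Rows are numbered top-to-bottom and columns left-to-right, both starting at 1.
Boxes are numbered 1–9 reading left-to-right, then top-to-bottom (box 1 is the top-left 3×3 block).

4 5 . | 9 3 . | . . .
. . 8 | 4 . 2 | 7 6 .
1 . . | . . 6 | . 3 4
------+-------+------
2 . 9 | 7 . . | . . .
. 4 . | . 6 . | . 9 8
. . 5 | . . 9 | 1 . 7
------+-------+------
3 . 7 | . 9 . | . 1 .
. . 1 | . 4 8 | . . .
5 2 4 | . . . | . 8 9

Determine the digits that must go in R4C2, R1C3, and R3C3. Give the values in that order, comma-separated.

1,6,2

For R4C2:
  Consider where 1 can go in box 4.
  R5C1 is out (column 1 already has a 1).
  R5C3 is out (column 3 already has a 1).
  R6C1 is out (row 6 already has a 1).
  R6C2 is out (row 6 already has a 1).
  So the only cell in box 4 that can hold 1 is R4C2.
  So R4C2 = 1.
For R1C3:
  Consider where 6 can go in column 3.
  R3C3 is out (row 3 already has a 6).
  R5C3 is out (row 5 already has a 6).
  So the only cell in column 3 that can hold 6 is R1C3.
  So R1C3 = 6.
For R3C3:
  Row 3 already contains {1, 3, 4, 6}.
  Column 3 already contains {1, 4, 5, 7, 8, 9}.
  Its 3×3 block (box 1) already contains {1, 4, 5, 8}.
  The only value from 1–9 not eliminated is 2, so R3C3 = 2.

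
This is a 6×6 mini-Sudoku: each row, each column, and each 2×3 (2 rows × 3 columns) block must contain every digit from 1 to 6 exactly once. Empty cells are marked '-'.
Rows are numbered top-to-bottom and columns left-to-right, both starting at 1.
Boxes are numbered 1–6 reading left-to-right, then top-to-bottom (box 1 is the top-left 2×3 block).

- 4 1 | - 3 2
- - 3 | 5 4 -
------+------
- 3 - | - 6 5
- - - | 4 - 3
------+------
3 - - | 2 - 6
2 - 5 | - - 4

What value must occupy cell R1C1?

Cell R1C1 itself could take any of {5, 6} by direct elimination.
Consider where 5 can go in box 1.
R2C1 is out (row 2 already has a 5).
R2C2 is out (row 2 already has a 5).
So the only cell in box 1 that can hold 5 is R1C1.
Therefore R1C1 = 5.

5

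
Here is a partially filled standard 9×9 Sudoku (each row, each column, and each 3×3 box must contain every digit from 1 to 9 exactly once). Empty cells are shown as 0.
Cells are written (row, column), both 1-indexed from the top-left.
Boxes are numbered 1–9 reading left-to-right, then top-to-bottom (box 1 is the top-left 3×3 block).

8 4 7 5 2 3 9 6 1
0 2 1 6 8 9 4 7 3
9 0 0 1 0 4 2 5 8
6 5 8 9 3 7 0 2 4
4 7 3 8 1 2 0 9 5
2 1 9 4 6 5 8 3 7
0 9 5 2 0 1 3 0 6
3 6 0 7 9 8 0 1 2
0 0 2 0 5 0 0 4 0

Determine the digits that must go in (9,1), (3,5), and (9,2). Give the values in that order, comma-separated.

For (9,1):
  Consider where 1 can go in box 7.
  (7,1) is out (row 7 already has a 1).
  (8,3) is out (row 8 already has a 1).
  (9,2) is out (column 2 already has a 1).
  So the only cell in box 7 that can hold 1 is (9,1).
  So (9,1) = 1.
For (3,5):
  Row 3 already contains {1, 2, 4, 5, 8, 9}.
  Column 5 already contains {1, 2, 3, 5, 6, 8, 9}.
  Its 3×3 block (box 2) already contains {1, 2, 3, 4, 5, 6, 8, 9}.
  The only value from 1–9 not eliminated is 7, so (3,5) = 7.
For (9,2):
  Row 9 already contains {2, 4, 5}.
  Column 2 already contains {1, 2, 4, 5, 6, 7, 9}.
  Its 3×3 block (box 7) already contains {2, 3, 5, 6, 9}.
  The only value from 1–9 not eliminated is 8, so (9,2) = 8.

1,7,8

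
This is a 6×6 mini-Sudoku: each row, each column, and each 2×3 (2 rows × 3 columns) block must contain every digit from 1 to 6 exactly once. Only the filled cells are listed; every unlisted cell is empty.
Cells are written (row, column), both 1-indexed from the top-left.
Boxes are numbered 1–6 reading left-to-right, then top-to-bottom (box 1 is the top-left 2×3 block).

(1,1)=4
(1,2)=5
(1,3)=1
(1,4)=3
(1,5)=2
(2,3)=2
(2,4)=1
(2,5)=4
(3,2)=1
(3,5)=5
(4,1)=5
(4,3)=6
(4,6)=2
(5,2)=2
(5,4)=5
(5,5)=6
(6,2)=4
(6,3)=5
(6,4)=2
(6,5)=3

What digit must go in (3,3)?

4

Cell (3,3) itself could take any of {3, 4} by direct elimination.
Consider where 4 can go in box 3.
(3,1) is out (column 1 already has a 4).
(4,2) is out (column 2 already has a 4).
So the only cell in box 3 that can hold 4 is (3,3).
Therefore (3,3) = 4.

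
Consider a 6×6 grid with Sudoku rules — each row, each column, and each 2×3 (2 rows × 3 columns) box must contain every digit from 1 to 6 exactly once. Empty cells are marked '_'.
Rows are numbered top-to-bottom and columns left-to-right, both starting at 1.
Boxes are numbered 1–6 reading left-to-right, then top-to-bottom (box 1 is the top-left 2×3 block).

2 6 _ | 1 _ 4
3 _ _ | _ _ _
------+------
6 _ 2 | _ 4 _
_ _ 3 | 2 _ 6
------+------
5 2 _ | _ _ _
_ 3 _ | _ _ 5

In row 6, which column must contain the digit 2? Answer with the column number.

Consider where 2 can go in row 6.
R6C1 is out (column 1 already has a 2).
R6C3 is out (column 3 already has a 2).
R6C4 is out (column 4 already has a 2).
So the only cell in row 6 that can hold 2 is R6C5.
That is column 5.

5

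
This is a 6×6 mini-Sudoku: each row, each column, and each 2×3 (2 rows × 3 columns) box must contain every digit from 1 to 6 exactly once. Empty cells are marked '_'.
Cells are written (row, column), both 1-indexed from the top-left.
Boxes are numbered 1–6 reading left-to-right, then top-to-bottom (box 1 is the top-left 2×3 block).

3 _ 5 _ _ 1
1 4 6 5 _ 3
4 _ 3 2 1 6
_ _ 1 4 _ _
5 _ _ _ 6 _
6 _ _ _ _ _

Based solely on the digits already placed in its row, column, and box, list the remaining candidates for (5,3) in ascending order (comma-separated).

2,4

Row 5 already contains {5, 6}.
Column 3 already contains {1, 3, 5, 6}.
Its 2×3 block (box 5) already contains {5, 6}.
Removing those from 1–6 leaves {2, 4} as the candidates for (5,3).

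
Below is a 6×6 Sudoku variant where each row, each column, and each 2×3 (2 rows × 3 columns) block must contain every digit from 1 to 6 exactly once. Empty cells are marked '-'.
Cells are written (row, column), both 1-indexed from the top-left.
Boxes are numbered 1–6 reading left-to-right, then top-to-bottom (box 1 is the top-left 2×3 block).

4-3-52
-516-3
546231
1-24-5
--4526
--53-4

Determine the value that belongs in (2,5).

4

Row 2 already contains {1, 3, 5, 6}.
Column 5 already contains {2, 3, 5}.
Its 2×3 block (box 2) already contains {2, 3, 5, 6}.
The only value from 1–6 not eliminated is 4, so (2,5) = 4.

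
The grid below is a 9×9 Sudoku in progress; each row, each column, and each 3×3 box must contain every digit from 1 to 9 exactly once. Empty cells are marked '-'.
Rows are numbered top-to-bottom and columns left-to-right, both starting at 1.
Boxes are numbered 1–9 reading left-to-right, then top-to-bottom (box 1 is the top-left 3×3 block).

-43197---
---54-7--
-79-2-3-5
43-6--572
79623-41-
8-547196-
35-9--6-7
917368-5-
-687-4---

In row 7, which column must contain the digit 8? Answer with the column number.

8

Consider where 8 can go in row 7.
R7C3 is out (column 3 already has a 8).
R7C5 is out (box 8 already has a 8).
R7C6 is out (column 6 already has a 8).
So the only cell in row 7 that can hold 8 is R7C8.
That is column 8.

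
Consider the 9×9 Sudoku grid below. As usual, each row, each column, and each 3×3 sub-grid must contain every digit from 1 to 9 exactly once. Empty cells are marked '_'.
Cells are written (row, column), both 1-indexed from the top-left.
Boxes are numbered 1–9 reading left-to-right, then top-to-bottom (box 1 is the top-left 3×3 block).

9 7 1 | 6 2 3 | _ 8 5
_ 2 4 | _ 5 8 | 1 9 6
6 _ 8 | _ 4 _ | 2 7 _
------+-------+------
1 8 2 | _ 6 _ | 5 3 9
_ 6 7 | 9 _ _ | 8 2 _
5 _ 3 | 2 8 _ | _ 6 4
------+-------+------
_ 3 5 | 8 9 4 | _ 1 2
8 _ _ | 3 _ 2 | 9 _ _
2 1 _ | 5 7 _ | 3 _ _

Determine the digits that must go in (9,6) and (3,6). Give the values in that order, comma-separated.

For (9,6):
  Row 9 already contains {1, 2, 3, 5, 7}.
  Column 6 already contains {2, 3, 4, 8}.
  Its 3×3 block (box 8) already contains {2, 3, 4, 5, 7, 8, 9}.
  The only value from 1–9 not eliminated is 6, so (9,6) = 6.
For (3,6):
  Consider where 9 can go in column 6.
  (4,6) is out (row 4 already has a 9).
  (5,6) is out (row 5 already has a 9).
  (6,6) is out (box 5 already has a 9).
  (9,6) is out (box 8 already has a 9).
  So the only cell in column 6 that can hold 9 is (3,6).
  So (3,6) = 9.

6,9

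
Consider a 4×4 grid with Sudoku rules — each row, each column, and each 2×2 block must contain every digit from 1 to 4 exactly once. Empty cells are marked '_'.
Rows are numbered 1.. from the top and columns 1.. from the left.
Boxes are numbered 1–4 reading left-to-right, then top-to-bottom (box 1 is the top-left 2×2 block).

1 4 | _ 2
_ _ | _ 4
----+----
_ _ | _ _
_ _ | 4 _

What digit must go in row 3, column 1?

Cell row 3, column 1 itself could take any of {2, 3, 4} by direct elimination.
Consider where 4 can go in column 1.
row 2, column 1 is out (row 2 already has a 4).
row 4, column 1 is out (row 4 already has a 4).
So the only cell in column 1 that can hold 4 is row 3, column 1.
Therefore row 3, column 1 = 4.

4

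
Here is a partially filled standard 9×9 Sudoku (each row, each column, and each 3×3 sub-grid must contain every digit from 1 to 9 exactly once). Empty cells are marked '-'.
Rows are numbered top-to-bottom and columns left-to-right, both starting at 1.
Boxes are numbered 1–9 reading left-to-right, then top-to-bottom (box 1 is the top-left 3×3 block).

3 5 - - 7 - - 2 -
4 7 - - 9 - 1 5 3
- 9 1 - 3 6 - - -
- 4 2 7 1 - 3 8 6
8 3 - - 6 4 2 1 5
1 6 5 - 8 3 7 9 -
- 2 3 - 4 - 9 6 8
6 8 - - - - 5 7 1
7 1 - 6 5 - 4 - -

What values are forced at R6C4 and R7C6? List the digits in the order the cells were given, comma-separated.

For R6C4:
  Row 6 already contains {1, 3, 5, 6, 7, 8, 9}.
  Column 4 already contains {6, 7}.
  Its 3×3 block (box 5) already contains {1, 3, 4, 6, 7, 8}.
  The only value from 1–9 not eliminated is 2, so R6C4 = 2.
For R7C6:
  Consider where 7 can go in column 6.
  R1C6 is out (row 1 already has a 7).
  R2C6 is out (row 2 already has a 7).
  R4C6 is out (row 4 already has a 7).
  R8C6 is out (row 8 already has a 7).
  R9C6 is out (row 9 already has a 7).
  So the only cell in column 6 that can hold 7 is R7C6.
  So R7C6 = 7.

2,7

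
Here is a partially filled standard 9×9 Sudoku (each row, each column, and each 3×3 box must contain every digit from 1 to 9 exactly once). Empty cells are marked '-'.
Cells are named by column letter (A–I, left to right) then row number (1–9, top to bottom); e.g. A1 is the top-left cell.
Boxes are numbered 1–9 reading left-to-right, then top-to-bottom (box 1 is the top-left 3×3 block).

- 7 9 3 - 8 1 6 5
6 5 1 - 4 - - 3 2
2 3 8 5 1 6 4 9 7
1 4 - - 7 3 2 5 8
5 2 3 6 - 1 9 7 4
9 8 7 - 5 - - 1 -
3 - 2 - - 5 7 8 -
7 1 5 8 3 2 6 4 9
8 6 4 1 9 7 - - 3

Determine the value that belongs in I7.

1

Row 7 already contains {2, 3, 5, 7, 8}.
Column I already contains {2, 3, 4, 5, 7, 8, 9}.
Its 3×3 block (box 9) already contains {3, 4, 6, 7, 8, 9}.
The only value from 1–9 not eliminated is 1, so I7 = 1.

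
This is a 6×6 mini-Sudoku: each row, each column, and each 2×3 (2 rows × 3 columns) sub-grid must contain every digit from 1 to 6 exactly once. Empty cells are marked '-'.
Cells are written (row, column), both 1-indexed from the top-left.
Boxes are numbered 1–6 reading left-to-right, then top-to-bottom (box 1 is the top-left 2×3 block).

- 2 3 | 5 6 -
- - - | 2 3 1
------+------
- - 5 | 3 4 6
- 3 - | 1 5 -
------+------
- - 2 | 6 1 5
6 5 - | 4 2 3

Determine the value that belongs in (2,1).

Cell (2,1) itself could take any of {4, 5} by direct elimination.
Consider where 5 can go in row 2.
(2,2) is out (column 2 already has a 5).
(2,3) is out (column 3 already has a 5).
So the only cell in row 2 that can hold 5 is (2,1).
Therefore (2,1) = 5.

5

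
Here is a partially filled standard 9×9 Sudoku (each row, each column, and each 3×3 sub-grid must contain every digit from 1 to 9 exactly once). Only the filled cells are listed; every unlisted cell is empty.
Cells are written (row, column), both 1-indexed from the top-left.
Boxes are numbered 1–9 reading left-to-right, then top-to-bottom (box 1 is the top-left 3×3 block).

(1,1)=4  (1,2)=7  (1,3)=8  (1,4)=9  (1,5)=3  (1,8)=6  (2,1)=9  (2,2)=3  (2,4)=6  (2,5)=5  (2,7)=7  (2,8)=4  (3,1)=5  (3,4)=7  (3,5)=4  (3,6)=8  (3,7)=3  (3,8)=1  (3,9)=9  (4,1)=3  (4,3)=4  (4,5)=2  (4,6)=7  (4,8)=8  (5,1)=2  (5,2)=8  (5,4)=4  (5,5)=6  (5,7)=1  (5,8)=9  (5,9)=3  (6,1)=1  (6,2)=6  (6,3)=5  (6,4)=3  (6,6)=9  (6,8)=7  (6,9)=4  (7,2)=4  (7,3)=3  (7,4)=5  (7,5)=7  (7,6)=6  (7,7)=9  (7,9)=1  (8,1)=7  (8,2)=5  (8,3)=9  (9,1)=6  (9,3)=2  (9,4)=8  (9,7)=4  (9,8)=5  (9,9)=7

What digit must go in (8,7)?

8

Cell (8,7) itself could take any of {2, 6, 8} by direct elimination.
Consider where 8 can go in column 7.
(1,7) is out (row 1 already has a 8).
(4,7) is out (row 4 already has a 8).
(6,7) is out (box 6 already has a 8).
So the only cell in column 7 that can hold 8 is (8,7).
Therefore (8,7) = 8.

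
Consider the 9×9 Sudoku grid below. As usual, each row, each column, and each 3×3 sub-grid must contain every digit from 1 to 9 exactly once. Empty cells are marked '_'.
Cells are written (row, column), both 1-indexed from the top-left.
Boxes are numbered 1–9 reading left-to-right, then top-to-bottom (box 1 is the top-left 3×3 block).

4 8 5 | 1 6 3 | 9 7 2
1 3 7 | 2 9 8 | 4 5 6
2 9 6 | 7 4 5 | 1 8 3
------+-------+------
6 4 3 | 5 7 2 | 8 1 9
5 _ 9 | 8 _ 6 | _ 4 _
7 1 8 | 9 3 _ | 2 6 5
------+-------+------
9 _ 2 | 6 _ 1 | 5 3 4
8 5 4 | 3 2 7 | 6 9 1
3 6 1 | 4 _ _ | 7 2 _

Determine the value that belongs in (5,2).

2

Row 5 already contains {4, 5, 6, 8, 9}.
Column 2 already contains {1, 3, 4, 5, 6, 8, 9}.
Its 3×3 block (box 4) already contains {1, 3, 4, 5, 6, 7, 8, 9}.
The only value from 1–9 not eliminated is 2, so (5,2) = 2.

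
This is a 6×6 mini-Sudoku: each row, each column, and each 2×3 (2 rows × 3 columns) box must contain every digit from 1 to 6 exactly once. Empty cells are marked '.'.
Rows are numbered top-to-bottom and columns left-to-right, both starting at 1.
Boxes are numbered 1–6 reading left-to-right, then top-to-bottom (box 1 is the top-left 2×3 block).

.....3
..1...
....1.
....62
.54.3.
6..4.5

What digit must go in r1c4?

1

Cell r1c4 itself could take any of {1, 2, 5, 6} by direct elimination.
Consider where 1 can go in row 1.
r1c1 is out (box 1 already has a 1).
r1c2 is out (box 1 already has a 1).
r1c3 is out (column 3 already has a 1).
r1c5 is out (column 5 already has a 1).
So the only cell in row 1 that can hold 1 is r1c4.
Therefore r1c4 = 1.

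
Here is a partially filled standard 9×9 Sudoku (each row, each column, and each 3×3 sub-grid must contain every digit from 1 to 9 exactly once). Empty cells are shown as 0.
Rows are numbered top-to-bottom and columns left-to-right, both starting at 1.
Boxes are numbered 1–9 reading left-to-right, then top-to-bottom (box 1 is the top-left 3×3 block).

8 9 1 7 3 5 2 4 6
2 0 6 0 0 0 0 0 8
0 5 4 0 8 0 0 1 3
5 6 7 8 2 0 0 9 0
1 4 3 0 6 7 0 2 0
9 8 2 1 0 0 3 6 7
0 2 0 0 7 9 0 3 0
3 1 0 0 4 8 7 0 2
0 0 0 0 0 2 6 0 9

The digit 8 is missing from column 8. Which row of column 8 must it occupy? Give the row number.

9

Consider where 8 can go in column 8.
r2c8 is out (row 2 already has a 8).
r8c8 is out (row 8 already has a 8).
So the only cell in column 8 that can hold 8 is r9c8.
That is row 9.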